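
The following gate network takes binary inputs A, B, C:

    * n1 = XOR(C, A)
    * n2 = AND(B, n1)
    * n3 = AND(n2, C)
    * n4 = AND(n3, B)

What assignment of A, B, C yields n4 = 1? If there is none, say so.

A=0, B=1, C=1

Check with A=0, B=1, C=1:
n1 = XOR(C, A) = XOR(1, 0) = 1
n2 = AND(B, n1) = AND(1, 1) = 1
n3 = AND(n2, C) = AND(1, 1) = 1
n4 = AND(n3, B) = AND(1, 1) = 1
So n4 = 1 as required.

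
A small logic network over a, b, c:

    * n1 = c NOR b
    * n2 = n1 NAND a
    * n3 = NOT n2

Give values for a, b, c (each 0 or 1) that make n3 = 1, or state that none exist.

Check with a=1 b=0 c=0:
n1 = c NOR b = 0 NOR 0 = 1
n2 = n1 NAND a = 1 NAND 1 = 0
n3 = NOT n2 = NOT 0 = 1
So n3 = 1 as required.

a=1 b=0 c=0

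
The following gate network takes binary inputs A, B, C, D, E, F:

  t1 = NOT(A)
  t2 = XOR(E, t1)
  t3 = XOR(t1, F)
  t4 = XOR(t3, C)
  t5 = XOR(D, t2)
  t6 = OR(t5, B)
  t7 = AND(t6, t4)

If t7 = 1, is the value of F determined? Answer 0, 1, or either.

Both values of F occur among assignments with t7 = 1:
  F=0: A=0, B=0, C=0, D=0, E=0, F=0
  F=1: A=0, B=0, C=1, D=0, E=0, F=1

either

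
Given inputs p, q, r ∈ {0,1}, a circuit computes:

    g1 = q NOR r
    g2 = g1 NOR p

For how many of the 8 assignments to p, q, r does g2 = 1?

g2 = g1 NOR p must be 1, so both g1 = 0 and p = 0.
Satisfying assignments:
  p=0, q=0, r=1
  p=0, q=1, r=0
  p=0, q=1, r=1

3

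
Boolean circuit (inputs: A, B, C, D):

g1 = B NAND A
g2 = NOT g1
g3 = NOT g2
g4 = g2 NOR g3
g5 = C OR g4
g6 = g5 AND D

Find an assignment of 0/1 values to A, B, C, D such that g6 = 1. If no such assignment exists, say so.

g6 = g5 AND D must be 1, so both g5 = 1 and D = 1.
g5 = C OR g4 must be 1, so at least one of C, g4 is 1.
Check with A=0, B=1, C=1, D=1:
g1 = B NAND A = 1 NAND 0 = 1
g2 = NOT g1 = NOT 1 = 0
g3 = NOT g2 = NOT 0 = 1
g4 = g2 NOR g3 = 0 NOR 1 = 0
g5 = C OR g4 = 1 OR 0 = 1
g6 = g5 AND D = 1 AND 1 = 1
So g6 = 1 as required.

A=0, B=1, C=1, D=1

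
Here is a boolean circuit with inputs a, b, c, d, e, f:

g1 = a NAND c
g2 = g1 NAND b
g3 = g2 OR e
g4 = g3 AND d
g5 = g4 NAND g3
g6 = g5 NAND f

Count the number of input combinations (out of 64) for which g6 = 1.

45

g6 = g5 NAND f must be 1, so at least one of g5, f is 0.
Enumerating the 64 input combinations, 45 give g6 = 1 and 19 give g6 = 0.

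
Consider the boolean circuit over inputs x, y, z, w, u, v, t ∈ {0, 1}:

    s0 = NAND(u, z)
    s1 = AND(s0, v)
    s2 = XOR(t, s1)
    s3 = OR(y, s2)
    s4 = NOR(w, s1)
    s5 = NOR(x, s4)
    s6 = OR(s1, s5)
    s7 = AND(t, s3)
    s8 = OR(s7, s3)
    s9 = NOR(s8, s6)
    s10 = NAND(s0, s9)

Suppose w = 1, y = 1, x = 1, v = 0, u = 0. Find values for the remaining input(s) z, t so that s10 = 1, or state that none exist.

z=1, t=1

s10 = NAND(s0, s9) must be 1, so at least one of s0, s9 is 0.
Check with w = 1, y = 1, x = 1, v = 0, u = 0 and z=1, t=1:
s0 = NAND(u, z) = NAND(0, 1) = 1
s1 = AND(s0, v) = AND(1, 0) = 0
s2 = XOR(t, s1) = XOR(1, 0) = 1
s3 = OR(y, s2) = OR(1, 1) = 1
s4 = NOR(w, s1) = NOR(1, 0) = 0
s5 = NOR(x, s4) = NOR(1, 0) = 0
s6 = OR(s1, s5) = OR(0, 0) = 0
s7 = AND(t, s3) = AND(1, 1) = 1
s8 = OR(s7, s3) = OR(1, 1) = 1
s9 = NOR(s8, s6) = NOR(1, 0) = 0
s10 = NAND(s0, s9) = NAND(1, 0) = 1
So s10 = 1.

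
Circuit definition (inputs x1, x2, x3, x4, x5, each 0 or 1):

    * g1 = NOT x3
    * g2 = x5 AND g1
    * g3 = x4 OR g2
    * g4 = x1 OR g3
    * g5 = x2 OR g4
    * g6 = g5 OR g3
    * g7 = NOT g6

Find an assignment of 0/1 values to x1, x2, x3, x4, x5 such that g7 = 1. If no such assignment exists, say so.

g7 = NOT g6 must be 1, so g6 = 0.
g6 = g5 OR g3 must be 0, so both g5 = 0 and g3 = 0.
g5 = x2 OR g4 must be 0, so both x2 = 0 and g4 = 0.
Check with x1=0, x2=0, x3=1, x4=0, x5=1:
g1 = NOT x3 = NOT 1 = 0
g2 = x5 AND g1 = 1 AND 0 = 0
g3 = x4 OR g2 = 0 OR 0 = 0
g4 = x1 OR g3 = 0 OR 0 = 0
g5 = x2 OR g4 = 0 OR 0 = 0
g6 = g5 OR g3 = 0 OR 0 = 0
g7 = NOT g6 = NOT 0 = 1
So g7 = 1 as required.

x1=0, x2=0, x3=1, x4=0, x5=1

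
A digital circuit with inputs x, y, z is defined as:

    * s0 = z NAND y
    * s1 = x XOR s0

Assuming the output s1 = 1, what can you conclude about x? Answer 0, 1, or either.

Both values of x occur among assignments with s1 = 1:
  x=0: x=0, y=0, z=0
  x=1: x=1, y=1, z=1

either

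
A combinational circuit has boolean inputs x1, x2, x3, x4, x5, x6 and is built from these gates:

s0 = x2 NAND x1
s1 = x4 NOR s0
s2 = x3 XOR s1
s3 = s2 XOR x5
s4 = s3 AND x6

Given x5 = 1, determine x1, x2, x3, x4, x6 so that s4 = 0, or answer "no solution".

x1=0, x2=1, x3=1, x4=1, x6=1

Check with x5 = 1 and x1=0, x2=1, x3=1, x4=1, x6=1:
s0 = x2 NAND x1 = 1 NAND 0 = 1
s1 = x4 NOR s0 = 1 NOR 1 = 0
s2 = x3 XOR s1 = 1 XOR 0 = 1
s3 = s2 XOR x5 = 1 XOR 1 = 0
s4 = s3 AND x6 = 0 AND 1 = 0
So s4 = 0.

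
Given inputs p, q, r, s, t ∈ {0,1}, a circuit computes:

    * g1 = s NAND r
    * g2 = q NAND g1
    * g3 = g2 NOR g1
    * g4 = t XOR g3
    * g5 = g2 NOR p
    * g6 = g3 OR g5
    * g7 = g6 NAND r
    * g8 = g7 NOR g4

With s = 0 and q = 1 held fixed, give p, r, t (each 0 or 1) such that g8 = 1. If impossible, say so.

p=0 r=1 t=0

g8 = g7 NOR g4 must be 1, so both g7 = 0 and g4 = 0.
Check with s = 0 and q = 1 and p=0, r=1, t=0:
g1 = s NAND r = 0 NAND 1 = 1
g2 = q NAND g1 = 1 NAND 1 = 0
g3 = g2 NOR g1 = 0 NOR 1 = 0
g4 = t XOR g3 = 0 XOR 0 = 0
g5 = g2 NOR p = 0 NOR 0 = 1
g6 = g3 OR g5 = 0 OR 1 = 1
g7 = g6 NAND r = 1 NAND 1 = 0
g8 = g7 NOR g4 = 0 NOR 0 = 1
So g8 = 1.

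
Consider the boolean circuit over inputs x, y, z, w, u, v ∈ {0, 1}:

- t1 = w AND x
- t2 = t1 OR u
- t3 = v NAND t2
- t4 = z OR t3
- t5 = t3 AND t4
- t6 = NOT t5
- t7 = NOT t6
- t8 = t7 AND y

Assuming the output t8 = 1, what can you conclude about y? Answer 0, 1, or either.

1

t8 = t7 AND y must be 1, so both t7 = 1 and y = 1.
t7 = NOT t6 must be 1, so t6 = 0.
Every assignment with t8 = 1 has y = 1; there are 22 such assignment(s).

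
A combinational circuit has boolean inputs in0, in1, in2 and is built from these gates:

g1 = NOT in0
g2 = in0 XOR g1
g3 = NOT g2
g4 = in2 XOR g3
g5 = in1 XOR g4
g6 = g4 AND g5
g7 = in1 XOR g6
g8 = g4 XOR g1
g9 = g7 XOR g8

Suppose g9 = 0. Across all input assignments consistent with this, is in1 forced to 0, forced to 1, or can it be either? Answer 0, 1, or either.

either

Both values of in1 occur among assignments with g9 = 0:
  in1=0: in0=1, in1=0, in2=0
  in1=1: in0=0, in1=1, in2=0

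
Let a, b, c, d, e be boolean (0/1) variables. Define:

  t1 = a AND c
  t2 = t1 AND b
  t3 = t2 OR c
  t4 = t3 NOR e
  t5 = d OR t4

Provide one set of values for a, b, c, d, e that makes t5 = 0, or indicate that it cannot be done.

t5 = d OR t4 must be 0, so both d = 0 and t4 = 0.
t4 = t3 NOR e must be 0, so at least one of t3, e is 1.
Check with a=1, b=0, c=0, d=0, e=1:
t1 = a AND c = 1 AND 0 = 0
t2 = t1 AND b = 0 AND 0 = 0
t3 = t2 OR c = 0 OR 0 = 0
t4 = t3 NOR e = 0 NOR 1 = 0
t5 = d OR t4 = 0 OR 0 = 0
So t5 = 0 as required.

a=1, b=0, c=0, d=0, e=1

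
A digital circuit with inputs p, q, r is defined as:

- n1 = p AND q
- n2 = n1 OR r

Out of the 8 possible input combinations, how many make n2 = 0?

3

n2 = n1 OR r must be 0, so both n1 = 0 and r = 0.
Enumerating the 8 input combinations, 3 give n2 = 0 and 5 give n2 = 1.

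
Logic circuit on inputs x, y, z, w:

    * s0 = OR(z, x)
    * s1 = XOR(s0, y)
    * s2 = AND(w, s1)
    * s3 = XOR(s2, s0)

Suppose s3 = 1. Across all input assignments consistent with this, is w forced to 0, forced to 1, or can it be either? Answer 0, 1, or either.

either

Both values of w occur among assignments with s3 = 1:
  w=0: x=0, y=0, z=1, w=0
  w=1: x=0, y=1, z=0, w=1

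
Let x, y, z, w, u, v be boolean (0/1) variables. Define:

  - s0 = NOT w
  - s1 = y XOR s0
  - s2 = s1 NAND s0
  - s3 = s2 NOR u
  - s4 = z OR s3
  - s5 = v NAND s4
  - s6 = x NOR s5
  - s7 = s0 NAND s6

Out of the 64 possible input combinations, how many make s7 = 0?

s7 = s0 NAND s6 must be 0, so both s0 = 1 and s6 = 1.
s0 = NOT w must be 1, so w = 0.
s6 = x NOR s5 must be 1, so both x = 0 and s5 = 0.
Satisfying assignments:
  x=0, y=0, z=0, w=0, u=0, v=1
  x=0, y=0, z=1, w=0, u=0, v=1
  x=0, y=0, z=1, w=0, u=1, v=1
  x=0, y=1, z=1, w=0, u=0, v=1
  x=0, y=1, z=1, w=0, u=1, v=1

5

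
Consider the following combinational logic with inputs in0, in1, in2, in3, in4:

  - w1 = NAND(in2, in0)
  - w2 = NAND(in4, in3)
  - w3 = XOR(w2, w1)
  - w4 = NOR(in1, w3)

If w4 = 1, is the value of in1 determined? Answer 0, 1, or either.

0

w4 = NOR(in1, w3) must be 1, so both in1 = 0 and w3 = 0.
w3 = XOR(w2, w1) must be 0, so w2 and w1 are equal.
Every assignment with w4 = 1 has in1 = 0; there are 10 such assignment(s).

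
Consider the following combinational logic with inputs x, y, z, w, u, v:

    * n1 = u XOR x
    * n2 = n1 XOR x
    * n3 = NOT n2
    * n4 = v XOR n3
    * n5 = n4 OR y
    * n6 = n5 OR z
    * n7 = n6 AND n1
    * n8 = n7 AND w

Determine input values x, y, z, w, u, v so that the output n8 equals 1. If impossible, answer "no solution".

x=1, y=0, z=1, w=1, u=0, v=1

n8 = n7 AND w must be 1, so both n7 = 1 and w = 1.
Check with x=1, y=0, z=1, w=1, u=0, v=1:
n1 = u XOR x = 0 XOR 1 = 1
n2 = n1 XOR x = 1 XOR 1 = 0
n3 = NOT n2 = NOT 0 = 1
n4 = v XOR n3 = 1 XOR 1 = 0
n5 = n4 OR y = 0 OR 0 = 0
n6 = n5 OR z = 0 OR 1 = 1
n7 = n6 AND n1 = 1 AND 1 = 1
n8 = n7 AND w = 1 AND 1 = 1
So n8 = 1 as required.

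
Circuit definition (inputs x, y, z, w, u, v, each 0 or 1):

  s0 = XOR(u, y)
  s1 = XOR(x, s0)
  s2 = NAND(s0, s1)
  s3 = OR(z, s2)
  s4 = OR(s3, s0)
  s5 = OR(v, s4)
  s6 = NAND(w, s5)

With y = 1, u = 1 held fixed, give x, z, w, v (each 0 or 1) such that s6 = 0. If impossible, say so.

x=1 z=1 w=1 v=0

s6 = NAND(w, s5) must be 0, so both w = 1 and s5 = 1.
s5 = OR(v, s4) must be 1, so at least one of v, s4 is 1.
Check with y = 1, u = 1 and x=1, z=1, w=1, v=0:
s0 = XOR(u, y) = XOR(1, 1) = 0
s1 = XOR(x, s0) = XOR(1, 0) = 1
s2 = NAND(s0, s1) = NAND(0, 1) = 1
s3 = OR(z, s2) = OR(1, 1) = 1
s4 = OR(s3, s0) = OR(1, 0) = 1
s5 = OR(v, s4) = OR(0, 1) = 1
s6 = NAND(w, s5) = NAND(1, 1) = 0
So s6 = 0.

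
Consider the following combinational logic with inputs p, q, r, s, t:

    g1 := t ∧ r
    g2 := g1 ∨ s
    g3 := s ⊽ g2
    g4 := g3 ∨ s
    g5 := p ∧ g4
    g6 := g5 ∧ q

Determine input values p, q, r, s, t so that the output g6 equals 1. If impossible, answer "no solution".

p=1, q=1, r=1, s=1, t=0

g6 = g5 ∧ q must be 1, so both g5 = 1 and q = 1.
g5 = p ∧ g4 must be 1, so both p = 1 and g4 = 1.
g4 = g3 ∨ s must be 1, so at least one of g3, s is 1.
Check with p=1, q=1, r=1, s=1, t=0:
g1 = t ∧ r = 0 ∧ 1 = 0
g2 = g1 ∨ s = 0 ∨ 1 = 1
g3 = s ⊽ g2 = 1 ⊽ 1 = 0
g4 = g3 ∨ s = 0 ∨ 1 = 1
g5 = p ∧ g4 = 1 ∧ 1 = 1
g6 = g5 ∧ q = 1 ∧ 1 = 1
So g6 = 1 as required.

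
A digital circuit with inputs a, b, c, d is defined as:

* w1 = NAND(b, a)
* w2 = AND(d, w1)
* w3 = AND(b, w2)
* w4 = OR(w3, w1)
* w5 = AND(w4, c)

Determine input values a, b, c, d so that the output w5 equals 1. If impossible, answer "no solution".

a=0, b=0, c=1, d=1

Check with a=0, b=0, c=1, d=1:
w1 = NAND(b, a) = NAND(0, 0) = 1
w2 = AND(d, w1) = AND(1, 1) = 1
w3 = AND(b, w2) = AND(0, 1) = 0
w4 = OR(w3, w1) = OR(0, 1) = 1
w5 = AND(w4, c) = AND(1, 1) = 1
So w5 = 1 as required.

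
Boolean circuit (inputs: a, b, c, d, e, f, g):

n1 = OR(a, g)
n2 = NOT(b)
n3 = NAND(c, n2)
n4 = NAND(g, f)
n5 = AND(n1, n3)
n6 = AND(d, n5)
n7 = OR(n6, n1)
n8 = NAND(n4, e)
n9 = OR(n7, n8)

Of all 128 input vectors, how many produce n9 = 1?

n9 = OR(n7, n8) must be 1, so at least one of n7, n8 is 1.
Enumerating the 128 input combinations, 112 give n9 = 1 and 16 give n9 = 0.

112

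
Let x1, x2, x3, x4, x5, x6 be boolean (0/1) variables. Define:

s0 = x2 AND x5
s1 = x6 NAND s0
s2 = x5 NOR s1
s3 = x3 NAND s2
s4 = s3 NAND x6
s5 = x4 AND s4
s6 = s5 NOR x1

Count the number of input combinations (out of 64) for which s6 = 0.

40

s6 = s5 NOR x1 must be 0, so at least one of s5, x1 is 1.
Enumerating the 64 input combinations, 40 give s6 = 0 and 24 give s6 = 1.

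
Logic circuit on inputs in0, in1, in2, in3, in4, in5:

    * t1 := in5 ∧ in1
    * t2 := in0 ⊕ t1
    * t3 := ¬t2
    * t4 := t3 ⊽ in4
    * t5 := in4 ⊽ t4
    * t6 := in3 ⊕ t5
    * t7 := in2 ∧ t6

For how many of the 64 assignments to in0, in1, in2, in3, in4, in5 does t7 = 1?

t7 = in2 ∧ t6 must be 1, so both in2 = 1 and t6 = 1.
Enumerating the 64 input combinations, 16 give t7 = 1 and 48 give t7 = 0.

16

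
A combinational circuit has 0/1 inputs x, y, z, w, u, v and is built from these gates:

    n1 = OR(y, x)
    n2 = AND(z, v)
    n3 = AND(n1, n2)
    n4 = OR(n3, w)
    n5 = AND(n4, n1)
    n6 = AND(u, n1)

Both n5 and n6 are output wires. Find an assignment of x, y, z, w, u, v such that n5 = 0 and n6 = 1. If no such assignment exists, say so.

x=1 y=1 z=0 w=0 u=1 v=1

Check with x=1 y=1 z=0 w=0 u=1 v=1:
n1 = OR(y, x) = OR(1, 1) = 1
n2 = AND(z, v) = AND(0, 1) = 0
n3 = AND(n1, n2) = AND(1, 0) = 0
n4 = OR(n3, w) = OR(0, 0) = 0
n5 = AND(n4, n1) = AND(0, 1) = 0
n6 = AND(u, n1) = AND(1, 1) = 1
So n5 = 0 and n6 = 1.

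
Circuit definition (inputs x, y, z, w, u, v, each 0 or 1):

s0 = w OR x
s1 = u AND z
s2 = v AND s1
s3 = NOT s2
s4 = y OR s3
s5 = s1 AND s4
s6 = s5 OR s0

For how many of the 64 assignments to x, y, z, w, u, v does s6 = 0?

s6 = s5 OR s0 must be 0, so both s5 = 0 and s0 = 0.
Enumerating the 64 input combinations, 13 give s6 = 0 and 51 give s6 = 1.

13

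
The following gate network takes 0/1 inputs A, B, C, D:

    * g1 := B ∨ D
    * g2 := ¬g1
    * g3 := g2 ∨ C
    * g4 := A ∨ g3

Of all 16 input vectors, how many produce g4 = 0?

3

g4 = A ∨ g3 must be 0, so both A = 0 and g3 = 0.
g3 = g2 ∨ C must be 0, so both g2 = 0 and C = 0.
g2 = ¬g1 must be 0, so g1 = 1.
Enumerating the 16 input combinations, 3 give g4 = 0 and 13 give g4 = 1.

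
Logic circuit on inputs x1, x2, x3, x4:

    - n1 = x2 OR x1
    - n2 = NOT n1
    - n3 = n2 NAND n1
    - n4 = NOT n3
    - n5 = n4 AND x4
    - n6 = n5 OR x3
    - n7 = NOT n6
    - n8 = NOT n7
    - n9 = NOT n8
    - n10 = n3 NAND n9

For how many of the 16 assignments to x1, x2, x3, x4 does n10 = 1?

n10 = n3 NAND n9 must be 1, so at least one of n3, n9 is 0.
Enumerating the 16 input combinations, 8 give n10 = 1 and 8 give n10 = 0.

8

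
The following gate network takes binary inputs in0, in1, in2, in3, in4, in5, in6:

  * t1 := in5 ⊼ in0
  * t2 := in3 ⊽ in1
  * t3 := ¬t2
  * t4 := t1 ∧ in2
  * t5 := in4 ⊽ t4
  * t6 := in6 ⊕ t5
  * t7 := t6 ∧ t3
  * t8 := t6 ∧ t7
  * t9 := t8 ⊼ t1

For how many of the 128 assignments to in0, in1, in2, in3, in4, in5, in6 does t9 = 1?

t9 = t8 ⊼ t1 must be 1, so at least one of t8, t1 is 0.
Enumerating the 128 input combinations, 92 give t9 = 1 and 36 give t9 = 0.

92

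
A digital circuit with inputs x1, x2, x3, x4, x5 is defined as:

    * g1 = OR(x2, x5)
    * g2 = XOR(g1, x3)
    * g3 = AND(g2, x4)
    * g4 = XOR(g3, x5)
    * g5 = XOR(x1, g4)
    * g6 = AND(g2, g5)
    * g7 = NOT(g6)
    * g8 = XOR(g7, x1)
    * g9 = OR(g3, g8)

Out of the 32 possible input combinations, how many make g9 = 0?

12

g9 = OR(g3, g8) must be 0, so both g3 = 0 and g8 = 0.
g3 = AND(g2, x4) must be 0, so at least one of g2, x4 is 0.
Enumerating the 32 input combinations, 12 give g9 = 0 and 20 give g9 = 1.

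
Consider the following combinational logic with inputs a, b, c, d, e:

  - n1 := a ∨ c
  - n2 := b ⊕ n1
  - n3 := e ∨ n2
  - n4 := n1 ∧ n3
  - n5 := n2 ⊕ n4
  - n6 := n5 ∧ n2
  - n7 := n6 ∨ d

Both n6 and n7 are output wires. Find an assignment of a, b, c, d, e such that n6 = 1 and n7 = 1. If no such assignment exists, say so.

Check with a=0, b=1, c=0, d=0, e=0:
n1 = a ∨ c = 0 ∨ 0 = 0
n2 = b ⊕ n1 = 1 ⊕ 0 = 1
n3 = e ∨ n2 = 0 ∨ 1 = 1
n4 = n1 ∧ n3 = 0 ∧ 1 = 0
n5 = n2 ⊕ n4 = 1 ⊕ 0 = 1
n6 = n5 ∧ n2 = 1 ∧ 1 = 1
n7 = n6 ∨ d = 1 ∨ 0 = 1
So n6 = 1 and n7 = 1.

a=0, b=1, c=0, d=0, e=0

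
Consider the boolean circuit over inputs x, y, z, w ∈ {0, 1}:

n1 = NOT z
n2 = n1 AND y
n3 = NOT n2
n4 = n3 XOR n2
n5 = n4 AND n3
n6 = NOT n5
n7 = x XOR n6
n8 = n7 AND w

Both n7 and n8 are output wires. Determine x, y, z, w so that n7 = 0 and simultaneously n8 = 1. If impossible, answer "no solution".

Across all 16 input combinations, none give both n7 = 0 and n8 = 1.

no solution exists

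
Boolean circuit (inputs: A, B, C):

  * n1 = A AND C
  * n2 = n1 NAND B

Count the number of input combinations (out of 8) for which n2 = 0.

1

n2 = n1 NAND B must be 0, so both n1 = 1 and B = 1.
n1 = A AND C must be 1, so both A = 1 and C = 1.
Satisfying assignments:
  A=1, B=1, C=1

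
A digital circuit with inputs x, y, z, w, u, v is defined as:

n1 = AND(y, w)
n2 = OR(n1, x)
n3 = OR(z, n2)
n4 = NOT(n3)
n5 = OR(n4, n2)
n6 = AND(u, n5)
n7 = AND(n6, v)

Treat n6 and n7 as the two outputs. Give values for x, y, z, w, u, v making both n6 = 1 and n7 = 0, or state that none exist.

x=1, y=1, z=0, w=1, u=1, v=0

Check with x=1, y=1, z=0, w=1, u=1, v=0:
n1 = AND(y, w) = AND(1, 1) = 1
n2 = OR(n1, x) = OR(1, 1) = 1
n3 = OR(z, n2) = OR(0, 1) = 1
n4 = NOT(n3) = NOT 1 = 0
n5 = OR(n4, n2) = OR(0, 1) = 1
n6 = AND(u, n5) = AND(1, 1) = 1
n7 = AND(n6, v) = AND(1, 0) = 0
So n6 = 1 and n7 = 0.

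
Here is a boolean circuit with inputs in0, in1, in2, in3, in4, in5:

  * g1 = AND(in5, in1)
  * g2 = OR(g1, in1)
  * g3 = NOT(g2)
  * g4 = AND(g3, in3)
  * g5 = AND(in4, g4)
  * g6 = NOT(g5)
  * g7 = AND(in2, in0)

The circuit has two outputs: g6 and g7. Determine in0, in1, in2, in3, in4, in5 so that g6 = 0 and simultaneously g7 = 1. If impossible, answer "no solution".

Check with in0=1, in1=0, in2=1, in3=1, in4=1, in5=0:
g1 = AND(in5, in1) = AND(0, 0) = 0
g2 = OR(g1, in1) = OR(0, 0) = 0
g3 = NOT(g2) = NOT 0 = 1
g4 = AND(g3, in3) = AND(1, 1) = 1
g5 = AND(in4, g4) = AND(1, 1) = 1
g6 = NOT(g5) = NOT 1 = 0
g7 = AND(in2, in0) = AND(1, 1) = 1
So g6 = 0 and g7 = 1.

in0=1, in1=0, in2=1, in3=1, in4=1, in5=0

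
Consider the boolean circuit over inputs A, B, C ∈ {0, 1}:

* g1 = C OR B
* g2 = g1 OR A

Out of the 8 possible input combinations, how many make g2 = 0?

g2 = g1 OR A must be 0, so both g1 = 0 and A = 0.
Enumerating the 8 input combinations, 1 give g2 = 0 and 7 give g2 = 1.

1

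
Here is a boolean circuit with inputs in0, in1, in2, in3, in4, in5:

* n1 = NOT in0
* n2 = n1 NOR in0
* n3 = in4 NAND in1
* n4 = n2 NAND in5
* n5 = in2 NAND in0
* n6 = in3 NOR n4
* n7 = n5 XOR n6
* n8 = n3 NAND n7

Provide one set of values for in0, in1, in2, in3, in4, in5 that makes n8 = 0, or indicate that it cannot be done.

n8 = n3 NAND n7 must be 0, so both n3 = 1 and n7 = 1.
n3 = in4 NAND in1 must be 1, so at least one of in4, in1 is 0.
n7 = n5 XOR n6 must be 1, so n5 and n6 differ.
Check with in0=0, in1=1, in2=1, in3=1, in4=0, in5=0:
n1 = NOT in0 = NOT 0 = 1
n2 = n1 NOR in0 = 1 NOR 0 = 0
n3 = in4 NAND in1 = 0 NAND 1 = 1
n4 = n2 NAND in5 = 0 NAND 0 = 1
n5 = in2 NAND in0 = 1 NAND 0 = 1
n6 = in3 NOR n4 = 1 NOR 1 = 0
n7 = n5 XOR n6 = 1 XOR 0 = 1
n8 = n3 NAND n7 = 1 NAND 1 = 0
So n8 = 0 as required.

in0=0, in1=1, in2=1, in3=1, in4=0, in5=0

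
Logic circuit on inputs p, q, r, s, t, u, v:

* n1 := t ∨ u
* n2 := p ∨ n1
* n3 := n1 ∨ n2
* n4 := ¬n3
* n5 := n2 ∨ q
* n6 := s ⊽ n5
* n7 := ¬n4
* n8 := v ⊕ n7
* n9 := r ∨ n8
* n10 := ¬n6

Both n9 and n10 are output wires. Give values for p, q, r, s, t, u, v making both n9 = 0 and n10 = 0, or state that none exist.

Check with p=0, q=0, r=0, s=0, t=0, u=0, v=0:
n1 = t ∨ u = 0 ∨ 0 = 0
n2 = p ∨ n1 = 0 ∨ 0 = 0
n3 = n1 ∨ n2 = 0 ∨ 0 = 0
n4 = ¬n3 = ¬0 = 1
n5 = n2 ∨ q = 0 ∨ 0 = 0
n6 = s ⊽ n5 = 0 ⊽ 0 = 1
n7 = ¬n4 = ¬1 = 0
n8 = v ⊕ n7 = 0 ⊕ 0 = 0
n9 = r ∨ n8 = 0 ∨ 0 = 0
n10 = ¬n6 = ¬1 = 0
So n9 = 0 and n10 = 0.

p=0, q=0, r=0, s=0, t=0, u=0, v=0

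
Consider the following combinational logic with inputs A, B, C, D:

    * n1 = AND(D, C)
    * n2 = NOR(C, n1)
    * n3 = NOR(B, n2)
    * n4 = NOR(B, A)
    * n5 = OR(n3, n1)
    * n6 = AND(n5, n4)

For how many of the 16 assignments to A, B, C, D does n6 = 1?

n6 = AND(n5, n4) must be 1, so both n5 = 1 and n4 = 1.
n5 = OR(n3, n1) must be 1, so at least one of n3, n1 is 1.
n4 = NOR(B, A) must be 1, so both B = 0 and A = 0.
Satisfying assignments:
  A=0, B=0, C=1, D=0
  A=0, B=0, C=1, D=1

2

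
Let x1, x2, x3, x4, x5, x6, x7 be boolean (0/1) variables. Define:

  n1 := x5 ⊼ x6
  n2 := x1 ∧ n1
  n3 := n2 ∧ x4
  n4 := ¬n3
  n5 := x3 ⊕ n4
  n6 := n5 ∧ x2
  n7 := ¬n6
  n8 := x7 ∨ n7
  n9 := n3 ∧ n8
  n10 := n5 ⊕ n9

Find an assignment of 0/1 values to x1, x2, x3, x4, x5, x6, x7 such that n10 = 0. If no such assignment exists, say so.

x1=1, x2=1, x3=1, x4=0, x5=1, x6=0, x7=0

n10 = n5 ⊕ n9 must be 0, so n5 and n9 are equal.
Check with x1=1, x2=1, x3=1, x4=0, x5=1, x6=0, x7=0:
n1 = x5 ⊼ x6 = 1 ⊼ 0 = 1
n2 = x1 ∧ n1 = 1 ∧ 1 = 1
n3 = n2 ∧ x4 = 1 ∧ 0 = 0
n4 = ¬n3 = ¬0 = 1
n5 = x3 ⊕ n4 = 1 ⊕ 1 = 0
n6 = n5 ∧ x2 = 0 ∧ 1 = 0
n7 = ¬n6 = ¬0 = 1
n8 = x7 ∨ n7 = 0 ∨ 1 = 1
n9 = n3 ∧ n8 = 0 ∧ 1 = 0
n10 = n5 ⊕ n9 = 0 ⊕ 0 = 0
So n10 = 0 as required.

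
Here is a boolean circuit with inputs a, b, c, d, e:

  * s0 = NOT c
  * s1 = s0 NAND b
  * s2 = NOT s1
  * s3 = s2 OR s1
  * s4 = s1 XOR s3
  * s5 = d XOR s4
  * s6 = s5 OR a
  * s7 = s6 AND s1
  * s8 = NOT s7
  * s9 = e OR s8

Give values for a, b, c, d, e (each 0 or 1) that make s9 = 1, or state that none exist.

s9 = e OR s8 must be 1, so at least one of e, s8 is 1.
Check with a=0, b=1, c=1, d=0, e=1:
s0 = NOT c = NOT 1 = 0
s1 = s0 NAND b = 0 NAND 1 = 1
s2 = NOT s1 = NOT 1 = 0
s3 = s2 OR s1 = 0 OR 1 = 1
s4 = s1 XOR s3 = 1 XOR 1 = 0
s5 = d XOR s4 = 0 XOR 0 = 0
s6 = s5 OR a = 0 OR 0 = 0
s7 = s6 AND s1 = 0 AND 1 = 0
s8 = NOT s7 = NOT 0 = 1
s9 = e OR s8 = 1 OR 1 = 1
So s9 = 1 as required.

a=0, b=1, c=1, d=0, e=1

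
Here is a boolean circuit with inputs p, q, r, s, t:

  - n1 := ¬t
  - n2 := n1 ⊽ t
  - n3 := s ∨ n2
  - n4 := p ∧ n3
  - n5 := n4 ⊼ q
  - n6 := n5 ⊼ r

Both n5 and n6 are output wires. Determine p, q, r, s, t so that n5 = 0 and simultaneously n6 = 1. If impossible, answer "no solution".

Check with p=1 q=1 r=1 s=1 t=0:
n1 = ¬t = ¬0 = 1
n2 = n1 ⊽ t = 1 ⊽ 0 = 0
n3 = s ∨ n2 = 1 ∨ 0 = 1
n4 = p ∧ n3 = 1 ∧ 1 = 1
n5 = n4 ⊼ q = 1 ⊼ 1 = 0
n6 = n5 ⊼ r = 0 ⊼ 1 = 1
So n5 = 0 and n6 = 1.

p=1 q=1 r=1 s=1 t=0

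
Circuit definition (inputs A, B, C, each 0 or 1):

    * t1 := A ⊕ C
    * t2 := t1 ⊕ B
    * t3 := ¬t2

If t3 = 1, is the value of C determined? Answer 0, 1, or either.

Both values of C occur among assignments with t3 = 1:
  C=0: A=0, B=0, C=0
  C=1: A=0, B=1, C=1

either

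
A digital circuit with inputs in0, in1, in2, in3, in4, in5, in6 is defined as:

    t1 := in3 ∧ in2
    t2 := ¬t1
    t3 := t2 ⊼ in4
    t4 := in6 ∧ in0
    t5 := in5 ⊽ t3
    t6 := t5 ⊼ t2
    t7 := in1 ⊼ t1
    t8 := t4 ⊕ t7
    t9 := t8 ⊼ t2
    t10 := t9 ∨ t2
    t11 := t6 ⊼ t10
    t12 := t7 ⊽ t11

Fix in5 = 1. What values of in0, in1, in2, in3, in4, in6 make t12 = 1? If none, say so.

Check with in5 = 1 and in0=0, in1=1, in2=1, in3=1, in4=1, in6=0:
t1 = in3 ∧ in2 = 1 ∧ 1 = 1
t2 = ¬t1 = ¬1 = 0
t3 = t2 ⊼ in4 = 0 ⊼ 1 = 1
t4 = in6 ∧ in0 = 0 ∧ 0 = 0
t5 = in5 ⊽ t3 = 1 ⊽ 1 = 0
t6 = t5 ⊼ t2 = 0 ⊼ 0 = 1
t7 = in1 ⊼ t1 = 1 ⊼ 1 = 0
t8 = t4 ⊕ t7 = 0 ⊕ 0 = 0
t9 = t8 ⊼ t2 = 0 ⊼ 0 = 1
t10 = t9 ∨ t2 = 1 ∨ 0 = 1
t11 = t6 ⊼ t10 = 1 ⊼ 1 = 0
t12 = t7 ⊽ t11 = 0 ⊽ 0 = 1
So t12 = 1.

in0=0, in1=1, in2=1, in3=1, in4=1, in6=0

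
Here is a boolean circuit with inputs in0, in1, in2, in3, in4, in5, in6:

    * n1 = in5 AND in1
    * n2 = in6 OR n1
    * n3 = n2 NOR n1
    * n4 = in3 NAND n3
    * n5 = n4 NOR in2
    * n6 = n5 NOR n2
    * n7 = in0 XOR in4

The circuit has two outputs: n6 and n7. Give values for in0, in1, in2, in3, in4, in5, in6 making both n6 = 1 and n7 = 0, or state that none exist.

in0=0, in1=1, in2=1, in3=0, in4=0, in5=0, in6=0

Check with in0=0, in1=1, in2=1, in3=0, in4=0, in5=0, in6=0:
n1 = in5 AND in1 = 0 AND 1 = 0
n2 = in6 OR n1 = 0 OR 0 = 0
n3 = n2 NOR n1 = 0 NOR 0 = 1
n4 = in3 NAND n3 = 0 NAND 1 = 1
n5 = n4 NOR in2 = 1 NOR 1 = 0
n6 = n5 NOR n2 = 0 NOR 0 = 1
n7 = in0 XOR in4 = 0 XOR 0 = 0
So n6 = 1 and n7 = 0.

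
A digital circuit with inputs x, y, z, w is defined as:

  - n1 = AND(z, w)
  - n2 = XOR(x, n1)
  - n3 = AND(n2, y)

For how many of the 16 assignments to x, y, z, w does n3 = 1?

n3 = AND(n2, y) must be 1, so both n2 = 1 and y = 1.
n2 = XOR(x, n1) must be 1, so x and n1 differ.
Satisfying assignments:
  x=0, y=1, z=1, w=1
  x=1, y=1, z=0, w=0
  x=1, y=1, z=0, w=1
  x=1, y=1, z=1, w=0

4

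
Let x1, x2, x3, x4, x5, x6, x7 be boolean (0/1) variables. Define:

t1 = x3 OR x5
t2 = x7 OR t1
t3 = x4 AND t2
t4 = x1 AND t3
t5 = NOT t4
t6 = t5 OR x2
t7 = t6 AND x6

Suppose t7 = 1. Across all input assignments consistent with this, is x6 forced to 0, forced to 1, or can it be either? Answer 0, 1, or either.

1

t7 = t6 AND x6 must be 1, so both t6 = 1 and x6 = 1.
t6 = t5 OR x2 must be 1, so at least one of t5, x2 is 1.
Every assignment with t7 = 1 has x6 = 1; there are 57 such assignment(s).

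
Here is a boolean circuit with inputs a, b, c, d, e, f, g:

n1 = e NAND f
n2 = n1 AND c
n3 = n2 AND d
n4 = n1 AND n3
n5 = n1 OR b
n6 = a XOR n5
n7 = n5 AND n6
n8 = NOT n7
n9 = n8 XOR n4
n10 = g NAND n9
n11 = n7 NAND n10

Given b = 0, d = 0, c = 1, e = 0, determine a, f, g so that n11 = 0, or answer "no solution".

Check with b = 0, d = 0, c = 1, e = 0 and a=0, f=0, g=0:
n1 = e NAND f = 0 NAND 0 = 1
n2 = n1 AND c = 1 AND 1 = 1
n3 = n2 AND d = 1 AND 0 = 0
n4 = n1 AND n3 = 1 AND 0 = 0
n5 = n1 OR b = 1 OR 0 = 1
n6 = a XOR n5 = 0 XOR 1 = 1
n7 = n5 AND n6 = 1 AND 1 = 1
n8 = NOT n7 = NOT 1 = 0
n9 = n8 XOR n4 = 0 XOR 0 = 0
n10 = g NAND n9 = 0 NAND 0 = 1
n11 = n7 NAND n10 = 1 NAND 1 = 0
So n11 = 0.

a=0 f=0 g=0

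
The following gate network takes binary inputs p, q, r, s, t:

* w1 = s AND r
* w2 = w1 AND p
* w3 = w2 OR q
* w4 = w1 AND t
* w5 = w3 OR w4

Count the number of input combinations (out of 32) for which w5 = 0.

w5 = w3 OR w4 must be 0, so both w3 = 0 and w4 = 0.
w3 = w2 OR q must be 0, so both w2 = 0 and q = 0.
Enumerating the 32 input combinations, 13 give w5 = 0 and 19 give w5 = 1.

13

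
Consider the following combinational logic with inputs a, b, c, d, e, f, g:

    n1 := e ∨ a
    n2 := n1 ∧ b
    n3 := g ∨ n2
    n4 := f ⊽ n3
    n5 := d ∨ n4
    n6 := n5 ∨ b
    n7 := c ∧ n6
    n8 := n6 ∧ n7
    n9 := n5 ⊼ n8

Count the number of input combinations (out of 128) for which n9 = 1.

n9 = n5 ⊼ n8 must be 1, so at least one of n5, n8 is 0.
Enumerating the 128 input combinations, 91 give n9 = 1 and 37 give n9 = 0.

91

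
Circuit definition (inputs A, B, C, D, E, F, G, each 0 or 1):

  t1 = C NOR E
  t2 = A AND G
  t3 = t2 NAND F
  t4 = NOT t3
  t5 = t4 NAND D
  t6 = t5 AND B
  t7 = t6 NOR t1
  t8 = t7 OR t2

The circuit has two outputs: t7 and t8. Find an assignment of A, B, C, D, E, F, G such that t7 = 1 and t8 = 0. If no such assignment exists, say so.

Across all 128 input combinations, none give both t7 = 1 and t8 = 0.

no solution exists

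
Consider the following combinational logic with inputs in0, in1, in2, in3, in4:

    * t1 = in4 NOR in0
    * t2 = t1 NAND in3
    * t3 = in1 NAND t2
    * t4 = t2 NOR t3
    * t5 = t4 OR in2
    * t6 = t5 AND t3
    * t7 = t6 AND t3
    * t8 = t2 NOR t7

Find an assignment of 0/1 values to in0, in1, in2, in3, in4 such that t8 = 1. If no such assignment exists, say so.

in0=0 in1=0 in2=0 in3=1 in4=0

t8 = t2 NOR t7 must be 1, so both t2 = 0 and t7 = 0.
t2 = t1 NAND in3 must be 0, so both t1 = 1 and in3 = 1.
t7 = t6 AND t3 must be 0, so at least one of t6, t3 is 0.
Check with in0=0 in1=0 in2=0 in3=1 in4=0:
t1 = in4 NOR in0 = 0 NOR 0 = 1
t2 = t1 NAND in3 = 1 NAND 1 = 0
t3 = in1 NAND t2 = 0 NAND 0 = 1
t4 = t2 NOR t3 = 0 NOR 1 = 0
t5 = t4 OR in2 = 0 OR 0 = 0
t6 = t5 AND t3 = 0 AND 1 = 0
t7 = t6 AND t3 = 0 AND 1 = 0
t8 = t2 NOR t7 = 0 NOR 0 = 1
So t8 = 1 as required.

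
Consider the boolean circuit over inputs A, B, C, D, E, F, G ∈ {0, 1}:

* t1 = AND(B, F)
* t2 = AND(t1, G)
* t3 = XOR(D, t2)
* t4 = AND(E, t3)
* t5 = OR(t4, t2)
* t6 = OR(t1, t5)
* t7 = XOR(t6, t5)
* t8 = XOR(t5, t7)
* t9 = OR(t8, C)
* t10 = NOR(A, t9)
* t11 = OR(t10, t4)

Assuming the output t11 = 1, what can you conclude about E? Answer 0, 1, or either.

either

Both values of E occur among assignments with t11 = 1:
  E=0: A=0, B=0, C=0, D=0, E=0, F=0, G=0
  E=1: A=0, B=0, C=0, D=0, E=1, F=0, G=0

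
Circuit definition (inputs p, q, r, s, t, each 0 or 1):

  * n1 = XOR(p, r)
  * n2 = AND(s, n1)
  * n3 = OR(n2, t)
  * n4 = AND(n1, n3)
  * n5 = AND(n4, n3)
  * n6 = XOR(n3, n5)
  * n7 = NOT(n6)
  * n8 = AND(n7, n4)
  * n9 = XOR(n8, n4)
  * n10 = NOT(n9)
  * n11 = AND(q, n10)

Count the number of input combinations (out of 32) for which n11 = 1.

16

n11 = AND(q, n10) must be 1, so both q = 1 and n10 = 1.
n10 = NOT(n9) must be 1, so n9 = 0.
Enumerating the 32 input combinations, 16 give n11 = 1 and 16 give n11 = 0.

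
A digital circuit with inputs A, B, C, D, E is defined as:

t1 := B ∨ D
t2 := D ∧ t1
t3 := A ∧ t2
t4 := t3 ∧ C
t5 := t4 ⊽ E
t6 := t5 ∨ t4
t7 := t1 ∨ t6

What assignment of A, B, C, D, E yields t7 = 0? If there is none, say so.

A=0 B=0 C=0 D=0 E=1

t7 = t1 ∨ t6 must be 0, so both t1 = 0 and t6 = 0.
t1 = B ∨ D must be 0, so both B = 0 and D = 0.
Check with A=0 B=0 C=0 D=0 E=1:
t1 = B ∨ D = 0 ∨ 0 = 0
t2 = D ∧ t1 = 0 ∧ 0 = 0
t3 = A ∧ t2 = 0 ∧ 0 = 0
t4 = t3 ∧ C = 0 ∧ 0 = 0
t5 = t4 ⊽ E = 0 ⊽ 1 = 0
t6 = t5 ∨ t4 = 0 ∨ 0 = 0
t7 = t1 ∨ t6 = 0 ∨ 0 = 0
So t7 = 0 as required.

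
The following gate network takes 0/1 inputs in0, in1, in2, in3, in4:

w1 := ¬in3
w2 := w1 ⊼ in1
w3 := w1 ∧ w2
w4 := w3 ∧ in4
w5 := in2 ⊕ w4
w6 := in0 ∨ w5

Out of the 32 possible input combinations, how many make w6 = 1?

24

w6 = in0 ∨ w5 must be 1, so at least one of in0, w5 is 1.
Enumerating the 32 input combinations, 24 give w6 = 1 and 8 give w6 = 0.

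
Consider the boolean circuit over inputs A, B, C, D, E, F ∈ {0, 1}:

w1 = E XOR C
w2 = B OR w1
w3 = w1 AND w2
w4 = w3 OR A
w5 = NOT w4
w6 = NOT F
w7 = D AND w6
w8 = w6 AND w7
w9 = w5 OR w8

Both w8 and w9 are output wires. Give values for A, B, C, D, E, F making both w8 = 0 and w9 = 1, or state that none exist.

Check with A=0, B=0, C=0, D=0, E=0, F=1:
w1 = E XOR C = 0 XOR 0 = 0
w2 = B OR w1 = 0 OR 0 = 0
w3 = w1 AND w2 = 0 AND 0 = 0
w4 = w3 OR A = 0 OR 0 = 0
w5 = NOT w4 = NOT 0 = 1
w6 = NOT F = NOT 1 = 0
w7 = D AND w6 = 0 AND 0 = 0
w8 = w6 AND w7 = 0 AND 0 = 0
w9 = w5 OR w8 = 1 OR 0 = 1
So w8 = 0 and w9 = 1.

A=0, B=0, C=0, D=0, E=0, F=1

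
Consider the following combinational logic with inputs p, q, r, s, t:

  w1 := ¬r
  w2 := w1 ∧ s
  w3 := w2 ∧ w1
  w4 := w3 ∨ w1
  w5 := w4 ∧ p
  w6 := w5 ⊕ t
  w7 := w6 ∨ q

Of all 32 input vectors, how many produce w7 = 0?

w7 = w6 ∨ q must be 0, so both w6 = 0 and q = 0.
w6 = w5 ⊕ t must be 0, so w5 and t are equal.
Enumerating the 32 input combinations, 8 give w7 = 0 and 24 give w7 = 1.

8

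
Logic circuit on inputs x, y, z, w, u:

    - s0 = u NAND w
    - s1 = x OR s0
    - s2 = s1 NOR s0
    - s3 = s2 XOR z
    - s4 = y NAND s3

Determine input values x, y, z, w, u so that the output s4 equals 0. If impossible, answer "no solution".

s4 = y NAND s3 must be 0, so both y = 1 and s3 = 1.
Check with x=1, y=1, z=1, w=0, u=0:
s0 = u NAND w = 0 NAND 0 = 1
s1 = x OR s0 = 1 OR 1 = 1
s2 = s1 NOR s0 = 1 NOR 1 = 0
s3 = s2 XOR z = 0 XOR 1 = 1
s4 = y NAND s3 = 1 NAND 1 = 0
So s4 = 0 as required.

x=1, y=1, z=1, w=0, u=0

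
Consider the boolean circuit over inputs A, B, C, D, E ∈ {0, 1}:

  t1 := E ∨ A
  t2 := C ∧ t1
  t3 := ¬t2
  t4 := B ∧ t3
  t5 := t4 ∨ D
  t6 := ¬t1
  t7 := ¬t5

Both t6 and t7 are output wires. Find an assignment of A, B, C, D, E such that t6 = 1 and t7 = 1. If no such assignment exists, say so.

A=0, B=0, C=1, D=0, E=0

Check with A=0, B=0, C=1, D=0, E=0:
t1 = E ∨ A = 0 ∨ 0 = 0
t2 = C ∧ t1 = 1 ∧ 0 = 0
t3 = ¬t2 = ¬0 = 1
t4 = B ∧ t3 = 0 ∧ 1 = 0
t5 = t4 ∨ D = 0 ∨ 0 = 0
t6 = ¬t1 = ¬0 = 1
t7 = ¬t5 = ¬0 = 1
So t6 = 1 and t7 = 1.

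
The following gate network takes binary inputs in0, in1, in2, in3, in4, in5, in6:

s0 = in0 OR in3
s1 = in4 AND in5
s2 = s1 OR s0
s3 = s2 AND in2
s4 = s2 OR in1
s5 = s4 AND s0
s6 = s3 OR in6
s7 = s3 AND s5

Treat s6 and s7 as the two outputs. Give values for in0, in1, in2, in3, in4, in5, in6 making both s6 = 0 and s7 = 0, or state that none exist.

Check with in0=0 in1=1 in2=0 in3=1 in4=1 in5=0 in6=0:
s0 = in0 OR in3 = 0 OR 1 = 1
s1 = in4 AND in5 = 1 AND 0 = 0
s2 = s1 OR s0 = 0 OR 1 = 1
s3 = s2 AND in2 = 1 AND 0 = 0
s4 = s2 OR in1 = 1 OR 1 = 1
s5 = s4 AND s0 = 1 AND 1 = 1
s6 = s3 OR in6 = 0 OR 0 = 0
s7 = s3 AND s5 = 0 AND 1 = 0
So s6 = 0 and s7 = 0.

in0=0 in1=1 in2=0 in3=1 in4=1 in5=0 in6=0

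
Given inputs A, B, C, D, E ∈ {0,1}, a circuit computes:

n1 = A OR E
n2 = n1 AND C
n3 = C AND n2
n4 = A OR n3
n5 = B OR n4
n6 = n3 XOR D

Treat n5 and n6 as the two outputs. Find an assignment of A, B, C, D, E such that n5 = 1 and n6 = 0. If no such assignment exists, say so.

A=0, B=0, C=1, D=1, E=1

Check with A=0, B=0, C=1, D=1, E=1:
n1 = A OR E = 0 OR 1 = 1
n2 = n1 AND C = 1 AND 1 = 1
n3 = C AND n2 = 1 AND 1 = 1
n4 = A OR n3 = 0 OR 1 = 1
n5 = B OR n4 = 0 OR 1 = 1
n6 = n3 XOR D = 1 XOR 1 = 0
So n5 = 1 and n6 = 0.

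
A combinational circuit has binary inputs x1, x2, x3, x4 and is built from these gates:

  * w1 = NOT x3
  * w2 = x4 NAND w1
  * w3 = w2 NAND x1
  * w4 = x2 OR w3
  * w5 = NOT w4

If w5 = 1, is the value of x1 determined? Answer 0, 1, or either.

w5 = NOT w4 must be 1, so w4 = 0.
w4 = x2 OR w3 must be 0, so both x2 = 0 and w3 = 0.
Every assignment with w5 = 1 has x1 = 1; there are 3 such assignment(s).
  x1=1, x2=0, x3=0, x4=0
  x1=1, x2=0, x3=1, x4=0
  x1=1, x2=0, x3=1, x4=1

1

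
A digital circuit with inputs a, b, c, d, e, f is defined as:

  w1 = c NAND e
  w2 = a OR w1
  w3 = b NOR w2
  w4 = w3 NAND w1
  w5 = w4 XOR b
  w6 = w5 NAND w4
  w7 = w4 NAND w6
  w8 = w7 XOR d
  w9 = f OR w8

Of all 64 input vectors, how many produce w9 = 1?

48

w9 = f OR w8 must be 1, so at least one of f, w8 is 1.
Enumerating the 64 input combinations, 48 give w9 = 1 and 16 give w9 = 0.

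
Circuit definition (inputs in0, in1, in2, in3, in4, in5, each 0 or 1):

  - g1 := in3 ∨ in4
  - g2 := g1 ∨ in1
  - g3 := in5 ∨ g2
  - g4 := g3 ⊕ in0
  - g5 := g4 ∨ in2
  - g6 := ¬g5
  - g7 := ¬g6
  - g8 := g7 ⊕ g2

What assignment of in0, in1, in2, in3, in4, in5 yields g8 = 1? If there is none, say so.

g8 = g7 ⊕ g2 must be 1, so g7 and g2 differ.
Check with in0=1, in1=1, in2=0, in3=1, in4=1, in5=0:
g1 = in3 ∨ in4 = 1 ∨ 1 = 1
g2 = g1 ∨ in1 = 1 ∨ 1 = 1
g3 = in5 ∨ g2 = 0 ∨ 1 = 1
g4 = g3 ⊕ in0 = 1 ⊕ 1 = 0
g5 = g4 ∨ in2 = 0 ∨ 0 = 0
g6 = ¬g5 = ¬0 = 1
g7 = ¬g6 = ¬1 = 0
g8 = g7 ⊕ g2 = 0 ⊕ 1 = 1
So g8 = 1 as required.

in0=1, in1=1, in2=0, in3=1, in4=1, in5=0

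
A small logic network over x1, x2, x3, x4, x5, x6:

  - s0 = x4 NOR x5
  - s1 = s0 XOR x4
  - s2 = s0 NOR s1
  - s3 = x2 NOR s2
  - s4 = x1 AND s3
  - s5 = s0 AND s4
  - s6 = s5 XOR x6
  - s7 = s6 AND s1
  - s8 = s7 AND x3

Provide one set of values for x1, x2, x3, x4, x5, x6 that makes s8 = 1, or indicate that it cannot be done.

x1=1 x2=1 x3=1 x4=0 x5=0 x6=1

s8 = s7 AND x3 must be 1, so both s7 = 1 and x3 = 1.
s7 = s6 AND s1 must be 1, so both s6 = 1 and s1 = 1.
s6 = s5 XOR x6 must be 1, so s5 and x6 differ.
Check with x1=1 x2=1 x3=1 x4=0 x5=0 x6=1:
s0 = x4 NOR x5 = 0 NOR 0 = 1
s1 = s0 XOR x4 = 1 XOR 0 = 1
s2 = s0 NOR s1 = 1 NOR 1 = 0
s3 = x2 NOR s2 = 1 NOR 0 = 0
s4 = x1 AND s3 = 1 AND 0 = 0
s5 = s0 AND s4 = 1 AND 0 = 0
s6 = s5 XOR x6 = 0 XOR 1 = 1
s7 = s6 AND s1 = 1 AND 1 = 1
s8 = s7 AND x3 = 1 AND 1 = 1
So s8 = 1 as required.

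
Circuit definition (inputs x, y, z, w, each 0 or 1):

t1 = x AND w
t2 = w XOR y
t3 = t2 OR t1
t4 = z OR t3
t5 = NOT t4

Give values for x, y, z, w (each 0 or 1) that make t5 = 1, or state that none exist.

t5 = NOT t4 must be 1, so t4 = 0.
t4 = z OR t3 must be 0, so both z = 0 and t3 = 0.
Check with x=1 y=0 z=0 w=0:
t1 = x AND w = 1 AND 0 = 0
t2 = w XOR y = 0 XOR 0 = 0
t3 = t2 OR t1 = 0 OR 0 = 0
t4 = z OR t3 = 0 OR 0 = 0
t5 = NOT t4 = NOT 0 = 1
So t5 = 1 as required.

x=1 y=0 z=0 w=0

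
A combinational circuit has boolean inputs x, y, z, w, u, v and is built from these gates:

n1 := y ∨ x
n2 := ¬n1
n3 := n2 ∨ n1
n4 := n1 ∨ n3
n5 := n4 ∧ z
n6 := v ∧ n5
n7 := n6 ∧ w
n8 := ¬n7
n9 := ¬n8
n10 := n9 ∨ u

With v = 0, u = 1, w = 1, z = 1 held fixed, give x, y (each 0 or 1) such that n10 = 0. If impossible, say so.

no solution exists

With v = 0, u = 1, w = 1, z = 1 fixed, none of the 4 settings of x, y give n10 = 0.
For example, with x=1, y=0:
n1 = y ∨ x = 0 ∨ 1 = 1
n2 = ¬n1 = ¬1 = 0
n3 = n2 ∨ n1 = 0 ∨ 1 = 1
n4 = n1 ∨ n3 = 1 ∨ 1 = 1
n5 = n4 ∧ z = 1 ∧ 1 = 1
n6 = v ∧ n5 = 0 ∧ 1 = 0
n7 = n6 ∧ w = 0 ∧ 1 = 0
n8 = ¬n7 = ¬0 = 1
n9 = ¬n8 = ¬1 = 0
n10 = n9 ∨ u = 0 ∨ 1 = 1
giving n10 = 1 ≠ 0.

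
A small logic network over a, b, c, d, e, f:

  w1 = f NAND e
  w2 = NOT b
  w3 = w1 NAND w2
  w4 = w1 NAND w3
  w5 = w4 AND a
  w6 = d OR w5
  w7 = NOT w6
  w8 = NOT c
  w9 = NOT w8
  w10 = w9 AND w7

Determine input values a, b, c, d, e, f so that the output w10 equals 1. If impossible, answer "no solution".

a=0, b=1, c=1, d=0, e=1, f=1

w10 = w9 AND w7 must be 1, so both w9 = 1 and w7 = 1.
w9 = NOT w8 must be 1, so w8 = 0.
w7 = NOT w6 must be 1, so w6 = 0.
Check with a=0, b=1, c=1, d=0, e=1, f=1:
w1 = f NAND e = 1 NAND 1 = 0
w2 = NOT b = NOT 1 = 0
w3 = w1 NAND w2 = 0 NAND 0 = 1
w4 = w1 NAND w3 = 0 NAND 1 = 1
w5 = w4 AND a = 1 AND 0 = 0
w6 = d OR w5 = 0 OR 0 = 0
w7 = NOT w6 = NOT 0 = 1
w8 = NOT c = NOT 1 = 0
w9 = NOT w8 = NOT 0 = 1
w10 = w9 AND w7 = 1 AND 1 = 1
So w10 = 1 as required.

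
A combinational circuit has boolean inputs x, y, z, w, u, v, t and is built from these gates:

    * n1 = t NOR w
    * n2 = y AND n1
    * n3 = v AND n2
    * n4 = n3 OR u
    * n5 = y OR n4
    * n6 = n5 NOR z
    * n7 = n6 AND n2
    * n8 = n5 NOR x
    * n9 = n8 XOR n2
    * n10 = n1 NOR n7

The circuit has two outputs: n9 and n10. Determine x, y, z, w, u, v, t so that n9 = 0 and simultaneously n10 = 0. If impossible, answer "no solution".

Check with x=1, y=0, z=0, w=0, u=0, v=1, t=0:
n1 = t NOR w = 0 NOR 0 = 1
n2 = y AND n1 = 0 AND 1 = 0
n3 = v AND n2 = 1 AND 0 = 0
n4 = n3 OR u = 0 OR 0 = 0
n5 = y OR n4 = 0 OR 0 = 0
n6 = n5 NOR z = 0 NOR 0 = 1
n7 = n6 AND n2 = 1 AND 0 = 0
n8 = n5 NOR x = 0 NOR 1 = 0
n9 = n8 XOR n2 = 0 XOR 0 = 0
n10 = n1 NOR n7 = 1 NOR 0 = 0
So n9 = 0 and n10 = 0.

x=1, y=0, z=0, w=0, u=0, v=1, t=0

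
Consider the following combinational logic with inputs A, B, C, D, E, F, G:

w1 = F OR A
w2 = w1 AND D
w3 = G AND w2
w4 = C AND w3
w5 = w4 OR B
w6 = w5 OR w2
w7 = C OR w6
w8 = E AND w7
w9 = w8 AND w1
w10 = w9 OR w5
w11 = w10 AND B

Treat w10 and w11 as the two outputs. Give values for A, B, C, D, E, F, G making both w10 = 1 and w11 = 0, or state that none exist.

A=0, B=0, C=1, D=1, E=1, F=1, G=1

Check with A=0, B=0, C=1, D=1, E=1, F=1, G=1:
w1 = F OR A = 1 OR 0 = 1
w2 = w1 AND D = 1 AND 1 = 1
w3 = G AND w2 = 1 AND 1 = 1
w4 = C AND w3 = 1 AND 1 = 1
w5 = w4 OR B = 1 OR 0 = 1
w6 = w5 OR w2 = 1 OR 1 = 1
w7 = C OR w6 = 1 OR 1 = 1
w8 = E AND w7 = 1 AND 1 = 1
w9 = w8 AND w1 = 1 AND 1 = 1
w10 = w9 OR w5 = 1 OR 1 = 1
w11 = w10 AND B = 1 AND 0 = 0
So w10 = 1 and w11 = 0.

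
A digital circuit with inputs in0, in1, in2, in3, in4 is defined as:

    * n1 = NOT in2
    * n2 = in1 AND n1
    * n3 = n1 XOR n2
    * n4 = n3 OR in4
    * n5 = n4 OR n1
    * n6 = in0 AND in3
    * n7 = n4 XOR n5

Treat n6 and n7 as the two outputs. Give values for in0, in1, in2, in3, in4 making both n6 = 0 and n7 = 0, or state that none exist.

in0=0, in1=1, in2=1, in3=0, in4=0

Check with in0=0, in1=1, in2=1, in3=0, in4=0:
n1 = NOT in2 = NOT 1 = 0
n2 = in1 AND n1 = 1 AND 0 = 0
n3 = n1 XOR n2 = 0 XOR 0 = 0
n4 = n3 OR in4 = 0 OR 0 = 0
n5 = n4 OR n1 = 0 OR 0 = 0
n6 = in0 AND in3 = 0 AND 0 = 0
n7 = n4 XOR n5 = 0 XOR 0 = 0
So n6 = 0 and n7 = 0.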